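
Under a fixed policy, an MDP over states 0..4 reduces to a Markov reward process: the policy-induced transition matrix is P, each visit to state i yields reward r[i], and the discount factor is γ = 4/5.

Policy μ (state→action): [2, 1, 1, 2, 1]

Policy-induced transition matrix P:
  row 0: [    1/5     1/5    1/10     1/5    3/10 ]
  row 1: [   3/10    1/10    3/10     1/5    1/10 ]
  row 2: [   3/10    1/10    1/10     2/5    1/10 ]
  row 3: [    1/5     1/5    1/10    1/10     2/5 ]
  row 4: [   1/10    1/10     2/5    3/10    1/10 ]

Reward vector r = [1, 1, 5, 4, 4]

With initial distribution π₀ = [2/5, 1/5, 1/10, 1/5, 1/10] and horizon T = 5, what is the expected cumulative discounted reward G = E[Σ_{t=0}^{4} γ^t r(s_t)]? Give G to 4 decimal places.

G = 9.6117

t=0: π = [0.4000, 0.2000, 0.1000, 0.2000, 0.1000], E[r] = 2.3000, γ^t·E[r] = 2.300000, running G = 2.300000
t=1: π = [0.2200, 0.1600, 0.1700, 0.2100, 0.2400], E[r] = 3.0300, γ^t·E[r] = 2.424000, running G = 4.724000
t=2: π = [0.2090, 0.1430, 0.2040, 0.2370, 0.2070], E[r] = 3.1480, γ^t·E[r] = 2.014720, running G = 6.738720
t=3: π = [0.2140, 0.1446, 0.1907, 0.2378, 0.2129], E[r] = 3.1149, γ^t·E[r] = 1.594829, running G = 8.333549
t=4: π = [0.2122, 0.1452, 0.1928, 0.2357, 0.2141], E[r] = 3.1205, γ^t·E[r] = 1.278169, running G = 9.611718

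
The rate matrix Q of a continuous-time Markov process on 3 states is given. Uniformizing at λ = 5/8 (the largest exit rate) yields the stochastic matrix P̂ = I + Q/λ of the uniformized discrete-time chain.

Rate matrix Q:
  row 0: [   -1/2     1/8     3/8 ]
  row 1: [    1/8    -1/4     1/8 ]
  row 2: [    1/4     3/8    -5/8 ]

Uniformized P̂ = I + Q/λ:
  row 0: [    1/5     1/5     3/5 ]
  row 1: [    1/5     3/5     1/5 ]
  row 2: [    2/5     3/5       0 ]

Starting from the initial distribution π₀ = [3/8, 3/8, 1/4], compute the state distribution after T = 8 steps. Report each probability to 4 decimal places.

t=0: π = [0.3750, 0.3750, 0.2500]
t=1: π = [0.2500, 0.4500, 0.3000]
t=2: π = [0.2600, 0.5000, 0.2400]
t=3: π = [0.2480, 0.4960, 0.2560]
t=4: π = [0.2512, 0.5008, 0.2480]
t=5: π = [0.2496, 0.4995, 0.2509]
t=6: π = [0.2502, 0.5002, 0.2497]
t=7: π = [0.2499, 0.4999, 0.2501]
t=8: π = [0.2500, 0.5000, 0.2499]

π = [0.2500, 0.5000, 0.2499]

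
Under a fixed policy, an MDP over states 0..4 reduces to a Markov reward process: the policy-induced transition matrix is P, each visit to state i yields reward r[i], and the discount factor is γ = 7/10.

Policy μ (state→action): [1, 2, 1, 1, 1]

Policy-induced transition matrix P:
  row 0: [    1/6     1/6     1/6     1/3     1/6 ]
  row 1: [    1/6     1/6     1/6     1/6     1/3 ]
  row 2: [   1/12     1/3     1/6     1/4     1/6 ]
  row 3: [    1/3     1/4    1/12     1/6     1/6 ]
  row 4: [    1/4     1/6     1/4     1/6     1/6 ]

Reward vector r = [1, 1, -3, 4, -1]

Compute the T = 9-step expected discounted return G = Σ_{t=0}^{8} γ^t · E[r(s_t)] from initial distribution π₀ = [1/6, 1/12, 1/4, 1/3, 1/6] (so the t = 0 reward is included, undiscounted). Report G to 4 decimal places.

G = 2.0042

t=0: π = [0.1667, 0.0833, 0.2500, 0.3333, 0.1667], E[r] = 0.6667, γ^t·E[r] = 0.666667, running G = 0.666667
t=1: π = [0.2153, 0.2361, 0.1528, 0.2153, 0.1806], E[r] = 0.6736, γ^t·E[r] = 0.471528, running G = 1.138194
t=2: π = [0.2049, 0.2101, 0.1638, 0.2153, 0.2060], E[r] = 0.5787, γ^t·E[r] = 0.283565, running G = 1.421759
t=3: π = [0.2061, 0.2119, 0.1659, 0.2145, 0.2017], E[r] = 0.5764, γ^t·E[r] = 0.197718, running G = 1.619477
t=4: π = [0.2054, 0.2122, 0.1656, 0.2148, 0.2020], E[r] = 0.5781, γ^t·E[r] = 0.138810, running G = 1.758287
t=5: π = [0.2055, 0.2122, 0.1656, 0.2147, 0.2020], E[r] = 0.5777, γ^t·E[r] = 0.097086, running G = 1.855373
t=6: π = [0.2055, 0.2122, 0.1656, 0.2147, 0.2020], E[r] = 0.5777, γ^t·E[r] = 0.067960, running G = 1.923333
t=7: π = [0.2055, 0.2122, 0.1656, 0.2147, 0.2020], E[r] = 0.5777, γ^t·E[r] = 0.047572, running G = 1.970905
t=8: π = [0.2055, 0.2122, 0.1656, 0.2147, 0.2020], E[r] = 0.5777, γ^t·E[r] = 0.033301, running G = 2.004206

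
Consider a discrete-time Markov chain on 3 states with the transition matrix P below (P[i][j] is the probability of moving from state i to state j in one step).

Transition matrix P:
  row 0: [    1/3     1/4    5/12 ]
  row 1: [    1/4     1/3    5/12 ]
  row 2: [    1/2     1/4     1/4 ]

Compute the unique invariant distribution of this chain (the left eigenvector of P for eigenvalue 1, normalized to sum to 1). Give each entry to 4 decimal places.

Balance equations π_j = Σ_i π_i·P[i][j]:
  π_0 = 1/3·π_0 + 1/4·π_1 + 1/2·π_2
  π_1 = 1/4·π_0 + 1/3·π_1 + 1/4·π_2
  normalize: π_0 + π_1 + π_2 = 1
Solving the linear system gives exactly π = [57/154, 3/11, 5/14].

π = [0.3701, 0.2727, 0.3571]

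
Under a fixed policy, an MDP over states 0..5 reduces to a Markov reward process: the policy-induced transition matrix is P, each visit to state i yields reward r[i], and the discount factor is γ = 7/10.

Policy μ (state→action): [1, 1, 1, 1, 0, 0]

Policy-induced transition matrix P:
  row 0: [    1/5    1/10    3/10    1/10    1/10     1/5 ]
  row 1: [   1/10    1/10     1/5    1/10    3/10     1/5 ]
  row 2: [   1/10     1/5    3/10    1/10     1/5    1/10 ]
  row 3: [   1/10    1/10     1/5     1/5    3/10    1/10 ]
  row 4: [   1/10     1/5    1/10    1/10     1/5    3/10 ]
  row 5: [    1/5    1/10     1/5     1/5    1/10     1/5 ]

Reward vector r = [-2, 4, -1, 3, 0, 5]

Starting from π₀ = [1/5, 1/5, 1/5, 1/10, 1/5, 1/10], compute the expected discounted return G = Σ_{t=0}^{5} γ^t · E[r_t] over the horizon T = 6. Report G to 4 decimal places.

G = 3.7199

t=0: π = [0.2000, 0.2000, 0.2000, 0.1000, 0.2000, 0.1000], E[r] = 1.0000, γ^t·E[r] = 1.000000, running G = 1.000000
t=1: π = [0.1300, 0.1400, 0.2200, 0.1200, 0.2000, 0.1900], E[r] = 1.3900, γ^t·E[r] = 0.973000, running G = 1.973000
t=2: π = [0.1320, 0.1420, 0.2150, 0.1310, 0.1940, 0.1860], E[r] = 1.4120, γ^t·E[r] = 0.691880, running G = 2.664880
t=3: π = [0.1318, 0.1409, 0.2153, 0.1317, 0.1955, 0.1848], E[r] = 1.4038, γ^t·E[r] = 0.481503, running G = 3.146383
t=4: π = [0.1317, 0.1411, 0.2152, 0.1317, 0.1956, 0.1849], E[r] = 1.4050, γ^t·E[r] = 0.337350, running G = 3.483734
t=5: π = [0.1317, 0.1411, 0.2151, 0.1317, 0.1956, 0.1849], E[r] = 1.4052, γ^t·E[r] = 0.236176, running G = 3.719910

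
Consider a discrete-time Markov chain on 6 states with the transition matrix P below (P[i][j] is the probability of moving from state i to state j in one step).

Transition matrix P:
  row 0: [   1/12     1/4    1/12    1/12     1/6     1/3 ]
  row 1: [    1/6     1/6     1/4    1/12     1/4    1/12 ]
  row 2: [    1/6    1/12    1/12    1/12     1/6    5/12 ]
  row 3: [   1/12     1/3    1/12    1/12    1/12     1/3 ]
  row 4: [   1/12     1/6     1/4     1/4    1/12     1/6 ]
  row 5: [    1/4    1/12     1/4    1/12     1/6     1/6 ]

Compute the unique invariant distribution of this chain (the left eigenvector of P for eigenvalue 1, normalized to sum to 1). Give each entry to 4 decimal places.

π = [0.1518, 0.1628, 0.1769, 0.1097, 0.1579, 0.2409]

Balance equations π_j = Σ_i π_i·P[i][j]:
  π_0 = 1/12·π_0 + 1/6·π_1 + 1/6·π_2 + 1/12·π_3 + 1/12·π_4 + 1/4·π_5
  π_1 = 1/4·π_0 + 1/6·π_1 + 1/12·π_2 + 1/3·π_3 + 1/6·π_4 + 1/12·π_5
  π_2 = 1/12·π_0 + 1/4·π_1 + 1/12·π_2 + 1/12·π_3 + 1/4·π_4 + 1/4·π_5
  π_3 = 1/12·π_0 + 1/12·π_1 + 1/12·π_2 + 1/12·π_3 + 1/4·π_4 + 1/12·π_5
  π_4 = 1/6·π_0 + 1/4·π_1 + 1/6·π_2 + 1/12·π_3 + 1/12·π_4 + 1/6·π_5
  normalize: π_0 + π_1 + π_2 + π_3 + π_4 + π_5 = 1
Solving the linear system gives exactly π = [643/4236, 1379/8472, 1499/8472, 929/8472, 223/1412, 2041/8472].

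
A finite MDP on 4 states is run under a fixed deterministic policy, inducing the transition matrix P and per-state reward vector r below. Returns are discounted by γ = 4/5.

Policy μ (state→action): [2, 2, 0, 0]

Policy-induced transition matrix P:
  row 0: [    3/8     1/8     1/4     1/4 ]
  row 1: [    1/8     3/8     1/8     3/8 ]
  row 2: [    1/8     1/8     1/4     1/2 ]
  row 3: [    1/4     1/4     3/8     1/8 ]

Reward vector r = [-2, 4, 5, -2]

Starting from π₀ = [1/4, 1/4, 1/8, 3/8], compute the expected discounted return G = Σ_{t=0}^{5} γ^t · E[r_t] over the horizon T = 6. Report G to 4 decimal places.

G = 3.4950

t=0: π = [0.2500, 0.2500, 0.1250, 0.3750], E[r] = 0.3750, γ^t·E[r] = 0.375000, running G = 0.375000
t=1: π = [0.2344, 0.2344, 0.2656, 0.2656], E[r] = 1.2656, γ^t·E[r] = 1.012500, running G = 1.387500
t=2: π = [0.2168, 0.2168, 0.2539, 0.3125], E[r] = 1.0781, γ^t·E[r] = 0.690000, running G = 2.077500
t=3: π = [0.2183, 0.2183, 0.2620, 0.3015], E[r] = 1.1433, γ^t·E[r] = 0.585375, running G = 2.662875
t=4: π = [0.2173, 0.2173, 0.2604, 0.3051], E[r] = 1.1264, γ^t·E[r] = 0.461363, running G = 3.124238
t=5: π = [0.2174, 0.2174, 0.2610, 0.3041], E[r] = 1.1315, γ^t·E[r] = 0.370785, running G = 3.495023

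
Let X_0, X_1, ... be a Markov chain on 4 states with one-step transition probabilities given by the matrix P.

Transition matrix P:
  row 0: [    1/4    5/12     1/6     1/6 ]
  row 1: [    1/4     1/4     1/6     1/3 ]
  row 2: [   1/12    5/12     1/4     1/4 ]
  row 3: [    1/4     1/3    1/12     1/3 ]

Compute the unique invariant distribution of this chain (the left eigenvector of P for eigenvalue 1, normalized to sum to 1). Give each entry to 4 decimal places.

Balance equations π_j = Σ_i π_i·P[i][j]:
  π_0 = 1/4·π_0 + 1/4·π_1 + 1/12·π_2 + 1/4·π_3
  π_1 = 5/12·π_0 + 1/4·π_1 + 5/12·π_2 + 1/3·π_3
  π_2 = 1/6·π_0 + 1/6·π_1 + 1/4·π_2 + 1/12·π_3
  normalize: π_0 + π_1 + π_2 + π_3 = 1
Solving the linear system gives exactly π = [353/1576, 531/1576, 123/788, 223/788].

π = [0.2240, 0.3369, 0.1561, 0.2830]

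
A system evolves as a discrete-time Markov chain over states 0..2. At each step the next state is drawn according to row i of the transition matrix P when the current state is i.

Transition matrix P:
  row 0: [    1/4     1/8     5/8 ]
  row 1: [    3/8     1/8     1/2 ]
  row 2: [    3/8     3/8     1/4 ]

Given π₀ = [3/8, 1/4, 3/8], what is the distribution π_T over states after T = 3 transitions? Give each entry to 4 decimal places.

t=0: π = [0.3750, 0.2500, 0.3750]
t=1: π = [0.3281, 0.2188, 0.4531]
t=2: π = [0.3340, 0.2383, 0.4277]
t=3: π = [0.3333, 0.2319, 0.4348]

π = [0.3333, 0.2319, 0.4348]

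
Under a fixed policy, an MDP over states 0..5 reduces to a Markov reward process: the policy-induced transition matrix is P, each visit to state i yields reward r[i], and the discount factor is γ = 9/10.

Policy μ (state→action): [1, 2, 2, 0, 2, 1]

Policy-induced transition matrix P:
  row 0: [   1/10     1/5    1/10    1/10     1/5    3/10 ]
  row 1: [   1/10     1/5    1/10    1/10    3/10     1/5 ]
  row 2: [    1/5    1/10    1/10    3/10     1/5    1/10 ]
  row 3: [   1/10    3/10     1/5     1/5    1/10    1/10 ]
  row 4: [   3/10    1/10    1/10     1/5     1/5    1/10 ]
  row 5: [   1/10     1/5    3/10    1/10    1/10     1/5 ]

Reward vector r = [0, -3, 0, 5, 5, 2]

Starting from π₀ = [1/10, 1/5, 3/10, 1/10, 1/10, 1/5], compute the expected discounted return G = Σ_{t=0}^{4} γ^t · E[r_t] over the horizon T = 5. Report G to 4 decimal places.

t=0: π = [0.1000, 0.2000, 0.3000, 0.1000, 0.1000, 0.2000], E[r] = 0.8000, γ^t·E[r] = 0.800000, running G = 0.800000
t=1: π = [0.1500, 0.1700, 0.1500, 0.1800, 0.1900, 0.1600], E[r] = 1.6600, γ^t·E[r] = 1.494000, running G = 2.294000
t=2: π = [0.1530, 0.1840, 0.1500, 0.1670, 0.1830, 0.1630], E[r] = 1.5240, γ^t·E[r] = 1.234440, running G = 3.528440
t=3: π = [0.1516, 0.1834, 0.1493, 0.1650, 0.1854, 0.1653], E[r] = 1.5324, γ^t·E[r] = 1.117120, running G = 4.645560
t=4: π = [0.1520, 0.1830, 0.1496, 0.1649, 0.1853, 0.1652], E[r] = 1.5323, γ^t·E[r] = 1.005368, running G = 5.650928

G = 5.6509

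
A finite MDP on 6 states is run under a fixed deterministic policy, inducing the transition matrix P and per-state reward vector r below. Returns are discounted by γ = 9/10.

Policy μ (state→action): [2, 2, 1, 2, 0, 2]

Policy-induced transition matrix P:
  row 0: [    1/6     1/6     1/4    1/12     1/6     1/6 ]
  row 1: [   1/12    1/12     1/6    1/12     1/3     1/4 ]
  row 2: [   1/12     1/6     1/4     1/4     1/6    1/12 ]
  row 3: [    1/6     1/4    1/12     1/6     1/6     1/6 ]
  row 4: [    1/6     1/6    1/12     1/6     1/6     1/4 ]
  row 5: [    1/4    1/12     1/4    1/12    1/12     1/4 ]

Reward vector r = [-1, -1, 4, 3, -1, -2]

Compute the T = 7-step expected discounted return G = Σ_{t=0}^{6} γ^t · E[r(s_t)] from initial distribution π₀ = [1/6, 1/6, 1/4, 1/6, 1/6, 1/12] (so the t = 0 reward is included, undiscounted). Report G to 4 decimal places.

t=0: π = [0.1667, 0.1667, 0.2500, 0.1667, 0.1667, 0.0833], E[r] = 0.8333, γ^t·E[r] = 0.833333, running G = 0.833333
t=1: π = [0.1389, 0.1597, 0.1806, 0.1528, 0.1875, 0.1806], E[r] = 0.3333, γ^t·E[r] = 0.300000, running G = 1.133333
t=2: π = [0.1534, 0.1510, 0.1800, 0.1418, 0.1782, 0.1956], E[r] = 0.2714, γ^t·E[r] = 0.219844, running G = 1.353177
t=3: π = [0.1554, 0.1496, 0.1841, 0.1400, 0.1755, 0.1954], E[r] = 0.2850, γ^t·E[r] = 0.207738, running G = 1.560915
t=4: π = [0.1551, 0.1496, 0.1849, 0.1403, 0.1753, 0.1947], E[r] = 0.2912, γ^t·E[r] = 0.191086, running G = 1.752001
t=5: π = [0.1550, 0.1497, 0.1849, 0.1405, 0.1754, 0.1946], E[r] = 0.2919, γ^t·E[r] = 0.172386, running G = 1.924387
t=6: π = [0.1550, 0.1497, 0.1849, 0.1405, 0.1754, 0.1946], E[r] = 0.2918, γ^t·E[r] = 0.155068, running G = 2.079455

G = 2.0795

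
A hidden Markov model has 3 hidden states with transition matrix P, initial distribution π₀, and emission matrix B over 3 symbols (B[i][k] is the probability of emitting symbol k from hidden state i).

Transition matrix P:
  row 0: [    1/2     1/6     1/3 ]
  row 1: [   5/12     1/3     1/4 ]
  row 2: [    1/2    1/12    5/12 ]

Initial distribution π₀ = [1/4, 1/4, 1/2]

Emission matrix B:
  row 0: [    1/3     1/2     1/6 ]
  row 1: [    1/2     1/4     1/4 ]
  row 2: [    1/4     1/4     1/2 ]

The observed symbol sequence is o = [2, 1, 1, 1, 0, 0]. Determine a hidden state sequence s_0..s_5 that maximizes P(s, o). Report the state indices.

path = [2, 0, 0, 0, 0, 0]

t=0: δ = [4.167e-02, 6.250e-02, 2.500e-01]  (obs o_0=2)
t=1: δ = [6.250e-02, 5.208e-03, 2.604e-02]  ψ = [2, 1, 2]  (obs o_1=1)
t=2: δ = [1.562e-02, 2.604e-03, 5.208e-03]  ψ = [0, 0, 0]  (obs o_2=1)
t=3: δ = [3.906e-03, 6.510e-04, 1.302e-03]  ψ = [0, 0, 0]  (obs o_3=1)
t=4: δ = [6.510e-04, 3.255e-04, 3.255e-04]  ψ = [0, 0, 0]  (obs o_4=0)
t=5: δ = [1.085e-04, 5.425e-05, 5.425e-05]  ψ = [0, 0, 0]  (obs o_5=0)
backtrack: best end state = 0; path = [2, 0, 0, 0, 0, 0]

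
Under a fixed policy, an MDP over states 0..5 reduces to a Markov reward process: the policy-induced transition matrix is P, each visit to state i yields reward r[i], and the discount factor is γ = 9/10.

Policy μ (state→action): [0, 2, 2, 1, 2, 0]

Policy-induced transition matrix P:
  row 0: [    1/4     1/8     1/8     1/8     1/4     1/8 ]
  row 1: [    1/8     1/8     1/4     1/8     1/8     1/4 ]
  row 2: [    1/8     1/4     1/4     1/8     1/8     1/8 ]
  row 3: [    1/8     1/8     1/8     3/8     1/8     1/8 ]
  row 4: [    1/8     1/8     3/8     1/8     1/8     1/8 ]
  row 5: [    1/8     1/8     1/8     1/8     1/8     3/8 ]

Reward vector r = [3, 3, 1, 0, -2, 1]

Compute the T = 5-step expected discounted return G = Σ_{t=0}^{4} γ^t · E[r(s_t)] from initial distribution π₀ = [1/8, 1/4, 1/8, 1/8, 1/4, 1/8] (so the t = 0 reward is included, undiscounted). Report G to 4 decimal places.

G = 3.9473

t=0: π = [0.1250, 0.2500, 0.1250, 0.1250, 0.2500, 0.1250], E[r] = 0.8750, γ^t·E[r] = 0.875000, running G = 0.875000
t=1: π = [0.1406, 0.1406, 0.2344, 0.1563, 0.1406, 0.1875], E[r] = 0.9844, γ^t·E[r] = 0.885938, running G = 1.760938
t=2: π = [0.1426, 0.1543, 0.2070, 0.1641, 0.1426, 0.1895], E[r] = 1.0020, γ^t·E[r] = 0.811582, running G = 2.572520
t=3: π = [0.1428, 0.1509, 0.2058, 0.1660, 0.1428, 0.1917], E[r] = 0.9929, γ^t·E[r] = 0.723839, running G = 3.296358
t=4: π = [0.1429, 0.1507, 0.2053, 0.1665, 0.1429, 0.1918], E[r] = 0.9921, γ^t·E[r] = 0.650914, running G = 3.947272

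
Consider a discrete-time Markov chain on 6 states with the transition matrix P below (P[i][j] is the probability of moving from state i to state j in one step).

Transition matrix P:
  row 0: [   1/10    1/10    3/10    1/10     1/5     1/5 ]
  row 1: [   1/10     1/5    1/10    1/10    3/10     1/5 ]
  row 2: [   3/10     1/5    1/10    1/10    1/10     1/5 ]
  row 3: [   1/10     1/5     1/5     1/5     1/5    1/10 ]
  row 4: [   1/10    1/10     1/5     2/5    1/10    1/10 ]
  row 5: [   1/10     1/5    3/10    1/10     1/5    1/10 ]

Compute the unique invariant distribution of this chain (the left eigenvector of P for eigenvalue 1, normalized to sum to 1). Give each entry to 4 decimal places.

Balance equations π_j = Σ_i π_i·P[i][j]:
  π_0 = 1/10·π_0 + 1/10·π_1 + 3/10·π_2 + 1/10·π_3 + 1/10·π_4 + 1/10·π_5
  π_1 = 1/10·π_0 + 1/5·π_1 + 1/5·π_2 + 1/5·π_3 + 1/10·π_4 + 1/5·π_5
  π_2 = 3/10·π_0 + 1/10·π_1 + 1/10·π_2 + 1/5·π_3 + 1/5·π_4 + 3/10·π_5
  π_3 = 1/10·π_0 + 1/10·π_1 + 1/10·π_2 + 1/5·π_3 + 2/5·π_4 + 1/10·π_5
  π_4 = 1/5·π_0 + 3/10·π_1 + 1/10·π_2 + 1/5·π_3 + 1/10·π_4 + 1/5·π_5
  normalize: π_0 + π_1 + π_2 + π_3 + π_4 + π_5 = 1
Solving the linear system gives exactly π = [547/3948, 166/987, 761/3948, 225/1316, 709/3948, 148/987].

π = [0.1386, 0.1682, 0.1928, 0.1710, 0.1796, 0.1499]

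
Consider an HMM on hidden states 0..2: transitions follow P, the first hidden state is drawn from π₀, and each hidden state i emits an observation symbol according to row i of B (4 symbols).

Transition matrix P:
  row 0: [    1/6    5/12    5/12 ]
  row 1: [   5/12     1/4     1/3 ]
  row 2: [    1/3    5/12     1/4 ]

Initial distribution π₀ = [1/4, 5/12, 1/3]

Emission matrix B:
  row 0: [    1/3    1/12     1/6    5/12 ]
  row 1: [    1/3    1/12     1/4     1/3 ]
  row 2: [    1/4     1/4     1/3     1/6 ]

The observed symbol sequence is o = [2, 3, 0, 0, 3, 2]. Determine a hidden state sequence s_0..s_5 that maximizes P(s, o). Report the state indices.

path = [2, 1, 0, 1, 0, 2]

t=0: δ = [4.167e-02, 1.042e-01, 1.111e-01]  (obs o_0=2)
t=1: δ = [1.808e-02, 1.543e-02, 5.787e-03]  ψ = [1, 2, 1]  (obs o_1=3)
t=2: δ = [2.143e-03, 2.512e-03, 1.884e-03]  ψ = [1, 0, 0]  (obs o_2=0)
t=3: δ = [3.489e-04, 2.977e-04, 2.233e-04]  ψ = [1, 0, 0]  (obs o_3=0)
t=4: δ = [5.168e-05, 4.845e-05, 2.423e-05]  ψ = [1, 0, 0]  (obs o_4=3)
t=5: δ = [3.365e-06, 5.384e-06, 7.178e-06]  ψ = [1, 0, 0]  (obs o_5=2)
backtrack: best end state = 2; path = [2, 1, 0, 1, 0, 2]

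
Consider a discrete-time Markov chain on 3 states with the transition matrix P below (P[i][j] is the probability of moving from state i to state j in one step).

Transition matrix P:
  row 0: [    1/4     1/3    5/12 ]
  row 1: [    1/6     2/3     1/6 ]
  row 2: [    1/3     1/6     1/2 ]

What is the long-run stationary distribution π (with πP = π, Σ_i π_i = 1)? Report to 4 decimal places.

Balance equations π_j = Σ_i π_i·P[i][j]:
  π_0 = 1/4·π_0 + 1/6·π_1 + 1/3·π_2
  π_1 = 1/3·π_0 + 2/3·π_1 + 1/6·π_2
  normalize: π_0 + π_1 + π_2 = 1
Solving the linear system gives exactly π = [10/41, 17/41, 14/41].

π = [0.2439, 0.4146, 0.3415]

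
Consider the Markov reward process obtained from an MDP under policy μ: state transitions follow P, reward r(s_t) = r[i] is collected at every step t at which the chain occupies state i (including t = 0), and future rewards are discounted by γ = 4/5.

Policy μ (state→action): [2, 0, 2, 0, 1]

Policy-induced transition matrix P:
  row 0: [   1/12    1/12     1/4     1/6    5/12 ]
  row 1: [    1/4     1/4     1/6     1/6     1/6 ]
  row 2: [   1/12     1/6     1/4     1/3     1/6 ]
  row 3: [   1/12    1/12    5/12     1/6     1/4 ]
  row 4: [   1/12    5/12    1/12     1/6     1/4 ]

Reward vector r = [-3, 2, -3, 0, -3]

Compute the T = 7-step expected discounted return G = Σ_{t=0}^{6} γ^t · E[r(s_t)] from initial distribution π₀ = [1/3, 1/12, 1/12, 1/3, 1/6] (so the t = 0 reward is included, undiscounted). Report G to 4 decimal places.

G = -5.6659

t=0: π = [0.3333, 0.0833, 0.0833, 0.3333, 0.1667], E[r] = -1.5833, γ^t·E[r] = -1.583333, running G = -1.583333
t=1: π = [0.0972, 0.1597, 0.2708, 0.1806, 0.2917], E[r] = -1.6597, γ^t·E[r] = -1.327778, running G = -2.911111
t=2: π = [0.1100, 0.2297, 0.2182, 0.2118, 0.2303], E[r] = -1.2159, γ^t·E[r] = -0.778148, running G = -3.689259
t=3: π = [0.1216, 0.2166, 0.2278, 0.2030, 0.2310], E[r] = -1.3080, γ^t·E[r] = -0.669704, running G = -4.358963
t=4: π = [0.1194, 0.2154, 0.2273, 0.2046, 0.2332], E[r] = -1.3091, γ^t·E[r] = -0.536193, running G = -4.895156
t=5: π = [0.1192, 0.2159, 0.2273, 0.2045, 0.2330], E[r] = -1.3067, γ^t·E[r] = -0.428192, running G = -5.323348
t=6: π = [0.1193, 0.2159, 0.2273, 0.2045, 0.2329], E[r] = -1.3067, γ^t·E[r] = -0.342544, running G = -5.665892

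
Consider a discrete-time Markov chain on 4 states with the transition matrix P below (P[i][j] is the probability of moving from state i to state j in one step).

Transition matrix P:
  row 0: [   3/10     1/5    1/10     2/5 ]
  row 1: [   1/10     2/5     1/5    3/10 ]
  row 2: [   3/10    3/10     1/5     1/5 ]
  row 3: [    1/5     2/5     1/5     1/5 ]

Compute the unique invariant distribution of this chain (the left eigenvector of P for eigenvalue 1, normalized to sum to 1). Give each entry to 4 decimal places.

π = [0.2043, 0.3412, 0.1796, 0.2750]

Balance equations π_j = Σ_i π_i·P[i][j]:
  π_0 = 3/10·π_0 + 1/10·π_1 + 3/10·π_2 + 1/5·π_3
  π_1 = 1/5·π_0 + 2/5·π_1 + 3/10·π_2 + 2/5·π_3
  π_2 = 1/10·π_0 + 1/5·π_1 + 1/5·π_2 + 1/5·π_3
  normalize: π_0 + π_1 + π_2 + π_3 = 1
Solving the linear system gives exactly π = [182/891, 304/891, 160/891, 245/891].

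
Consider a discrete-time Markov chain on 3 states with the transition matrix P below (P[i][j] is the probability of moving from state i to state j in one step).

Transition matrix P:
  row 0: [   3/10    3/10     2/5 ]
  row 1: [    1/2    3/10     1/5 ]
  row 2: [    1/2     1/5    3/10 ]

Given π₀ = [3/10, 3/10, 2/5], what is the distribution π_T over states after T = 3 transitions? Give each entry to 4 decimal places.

t=0: π = [0.3000, 0.3000, 0.4000]
t=1: π = [0.4400, 0.2600, 0.3000]
t=2: π = [0.4120, 0.2700, 0.3180]
t=3: π = [0.4176, 0.2682, 0.3142]

π = [0.4176, 0.2682, 0.3142]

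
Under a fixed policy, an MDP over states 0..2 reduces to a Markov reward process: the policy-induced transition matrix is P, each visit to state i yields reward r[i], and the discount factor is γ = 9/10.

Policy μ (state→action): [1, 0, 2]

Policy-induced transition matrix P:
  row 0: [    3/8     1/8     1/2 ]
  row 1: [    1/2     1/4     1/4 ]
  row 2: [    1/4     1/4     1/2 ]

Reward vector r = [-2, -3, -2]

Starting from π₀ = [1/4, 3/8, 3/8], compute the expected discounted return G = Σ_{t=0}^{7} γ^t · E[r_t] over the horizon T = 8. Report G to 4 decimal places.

t=0: π = [0.2500, 0.3750, 0.3750], E[r] = -2.3750, γ^t·E[r] = -2.375000, running G = -2.375000
t=1: π = [0.3750, 0.2188, 0.4063], E[r] = -2.2188, γ^t·E[r] = -1.996875, running G = -4.371875
t=2: π = [0.3516, 0.2031, 0.4453], E[r] = -2.2031, γ^t·E[r] = -1.784531, running G = -6.156406
t=3: π = [0.3447, 0.2061, 0.4492], E[r] = -2.2061, γ^t·E[r] = -1.608214, running G = -7.764620
t=4: π = [0.3446, 0.2069, 0.4485], E[r] = -2.2069, γ^t·E[r] = -1.447953, running G = -9.212573
t=5: π = [0.3448, 0.2069, 0.4483], E[r] = -2.2069, γ^t·E[r] = -1.303167, running G = -10.515740
t=6: π = [0.3448, 0.2069, 0.4483], E[r] = -2.2069, γ^t·E[r] = -1.172837, running G = -11.688577
t=7: π = [0.3448, 0.2069, 0.4483], E[r] = -2.2069, γ^t·E[r] = -1.055552, running G = -12.744129

G = -12.7441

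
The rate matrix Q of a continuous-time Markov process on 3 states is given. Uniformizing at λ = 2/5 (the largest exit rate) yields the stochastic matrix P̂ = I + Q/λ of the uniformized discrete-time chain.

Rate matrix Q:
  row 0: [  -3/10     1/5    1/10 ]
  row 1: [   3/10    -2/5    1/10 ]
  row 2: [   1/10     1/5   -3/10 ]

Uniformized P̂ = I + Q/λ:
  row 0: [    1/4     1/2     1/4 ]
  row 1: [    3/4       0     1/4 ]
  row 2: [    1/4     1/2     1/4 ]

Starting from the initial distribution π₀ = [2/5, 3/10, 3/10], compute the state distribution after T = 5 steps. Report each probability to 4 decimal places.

t=0: π = [0.4000, 0.3000, 0.3000]
t=1: π = [0.4000, 0.3500, 0.2500]
t=2: π = [0.4250, 0.3250, 0.2500]
t=3: π = [0.4125, 0.3375, 0.2500]
t=4: π = [0.4188, 0.3313, 0.2500]
t=5: π = [0.4156, 0.3344, 0.2500]

π = [0.4156, 0.3344, 0.2500]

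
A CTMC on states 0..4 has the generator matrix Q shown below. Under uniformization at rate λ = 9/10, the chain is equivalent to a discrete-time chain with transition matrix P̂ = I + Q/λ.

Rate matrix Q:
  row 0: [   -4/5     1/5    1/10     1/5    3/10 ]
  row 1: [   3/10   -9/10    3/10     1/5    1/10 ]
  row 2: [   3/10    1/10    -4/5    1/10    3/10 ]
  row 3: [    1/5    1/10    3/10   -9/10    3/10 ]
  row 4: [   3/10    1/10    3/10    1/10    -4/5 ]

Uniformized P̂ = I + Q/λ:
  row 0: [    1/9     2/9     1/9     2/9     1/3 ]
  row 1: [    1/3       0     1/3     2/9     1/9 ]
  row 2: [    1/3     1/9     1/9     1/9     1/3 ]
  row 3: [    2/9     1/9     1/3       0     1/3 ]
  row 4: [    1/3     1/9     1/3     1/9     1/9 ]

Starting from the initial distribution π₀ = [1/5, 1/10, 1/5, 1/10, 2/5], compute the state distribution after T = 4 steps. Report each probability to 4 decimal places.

π = [0.2601, 0.1261, 0.2248, 0.1386, 0.2504]

t=0: π = [0.2000, 0.1000, 0.2000, 0.1000, 0.4000]
t=1: π = [0.2778, 0.1222, 0.2444, 0.1333, 0.2222]
t=2: π = [0.2568, 0.1284, 0.2173, 0.1407, 0.2568]
t=3: π = [0.2606, 0.1254, 0.2280, 0.1383, 0.2477]
t=4: π = [0.2601, 0.1261, 0.2248, 0.1386, 0.2504]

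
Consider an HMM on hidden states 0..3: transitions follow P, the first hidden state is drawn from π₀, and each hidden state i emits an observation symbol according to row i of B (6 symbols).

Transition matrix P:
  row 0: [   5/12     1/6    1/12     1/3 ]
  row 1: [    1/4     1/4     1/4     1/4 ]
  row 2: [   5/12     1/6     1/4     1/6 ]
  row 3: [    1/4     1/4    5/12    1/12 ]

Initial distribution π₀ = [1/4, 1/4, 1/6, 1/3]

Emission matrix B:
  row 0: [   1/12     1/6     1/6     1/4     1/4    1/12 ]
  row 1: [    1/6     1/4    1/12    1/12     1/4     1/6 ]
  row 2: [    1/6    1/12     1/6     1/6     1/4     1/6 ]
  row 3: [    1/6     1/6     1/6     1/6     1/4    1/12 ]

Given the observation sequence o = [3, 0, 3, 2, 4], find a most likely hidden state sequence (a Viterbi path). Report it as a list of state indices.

t=0: δ = [6.250e-02, 2.083e-02, 2.778e-02, 5.556e-02]  (obs o_0=3)
t=1: δ = [2.170e-03, 2.315e-03, 3.858e-03, 3.472e-03]  ψ = [0, 3, 3, 0]  (obs o_1=0)
t=2: δ = [4.019e-04, 7.234e-05, 2.411e-04, 1.206e-04]  ψ = [2, 3, 3, 0]  (obs o_2=3)
t=3: δ = [2.791e-05, 5.582e-06, 1.005e-05, 2.233e-05]  ψ = [0, 0, 2, 0]  (obs o_3=2)
t=4: δ = [2.907e-06, 1.395e-06, 2.326e-06, 2.326e-06]  ψ = [0, 3, 3, 0]  (obs o_4=4)
backtrack: best end state = 0; path = [3, 2, 0, 0, 0]

path = [3, 2, 0, 0, 0]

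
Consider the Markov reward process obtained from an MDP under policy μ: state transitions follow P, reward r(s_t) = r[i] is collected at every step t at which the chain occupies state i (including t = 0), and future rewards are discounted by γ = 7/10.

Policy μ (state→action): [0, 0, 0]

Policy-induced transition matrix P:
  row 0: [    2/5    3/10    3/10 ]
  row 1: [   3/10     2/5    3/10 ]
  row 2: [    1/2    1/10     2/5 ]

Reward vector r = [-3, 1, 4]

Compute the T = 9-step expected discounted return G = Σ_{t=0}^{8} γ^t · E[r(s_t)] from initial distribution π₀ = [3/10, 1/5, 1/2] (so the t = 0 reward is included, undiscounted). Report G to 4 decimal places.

G = 2.0764

t=0: π = [0.3000, 0.2000, 0.5000], E[r] = 1.3000, γ^t·E[r] = 1.300000, running G = 1.300000
t=1: π = [0.4300, 0.2200, 0.3500], E[r] = 0.3300, γ^t·E[r] = 0.231000, running G = 1.531000
t=2: π = [0.4130, 0.2520, 0.3350], E[r] = 0.3530, γ^t·E[r] = 0.172970, running G = 1.703970
t=3: π = [0.4083, 0.2582, 0.3335], E[r] = 0.3673, γ^t·E[r] = 0.125984, running G = 1.829954
t=4: π = [0.4075, 0.2591, 0.3334], E[r] = 0.3699, γ^t·E[r] = 0.088820, running G = 1.918774
t=5: π = [0.4074, 0.2592, 0.3333], E[r] = 0.3703, γ^t·E[r] = 0.062239, running G = 1.981013
t=6: π = [0.4074, 0.2593, 0.3333], E[r] = 0.3704, γ^t·E[r] = 0.043573, running G = 2.024585
t=7: π = [0.4074, 0.2593, 0.3333], E[r] = 0.3704, γ^t·E[r] = 0.030502, running G = 2.055087
t=8: π = [0.4074, 0.2593, 0.3333], E[r] = 0.3704, γ^t·E[r] = 0.021351, running G = 2.076438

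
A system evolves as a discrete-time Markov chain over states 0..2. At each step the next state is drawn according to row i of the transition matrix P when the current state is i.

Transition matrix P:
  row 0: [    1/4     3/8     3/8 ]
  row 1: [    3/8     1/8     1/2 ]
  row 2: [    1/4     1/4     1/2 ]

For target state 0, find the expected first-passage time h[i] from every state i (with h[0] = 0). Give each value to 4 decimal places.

First-step conditioning: h[0] = 0; for i ≠ 0, h[i] = 1 + Σ_k P[i][k]·h[k].
  h[1] = 1 + 1/8·h[1] + 1/2·h[2]
  h[2] = 1 + 1/4·h[1] + 1/2·h[2]
Solving the 2×2 linear system over states ≠ 0 gives exactly h = [0, 16/5, 18/5] (h[0] = 0 is the target).

h = [0.0000, 3.2000, 3.6000]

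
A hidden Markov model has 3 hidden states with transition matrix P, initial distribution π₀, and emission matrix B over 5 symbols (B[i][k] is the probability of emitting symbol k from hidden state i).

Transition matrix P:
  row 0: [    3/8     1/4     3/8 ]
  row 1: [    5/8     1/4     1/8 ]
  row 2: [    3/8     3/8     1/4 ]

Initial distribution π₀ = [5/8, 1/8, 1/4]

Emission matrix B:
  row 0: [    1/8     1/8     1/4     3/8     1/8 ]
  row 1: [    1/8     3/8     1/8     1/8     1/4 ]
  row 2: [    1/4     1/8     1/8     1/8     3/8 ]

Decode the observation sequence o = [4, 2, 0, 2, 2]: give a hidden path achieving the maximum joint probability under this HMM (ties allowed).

path = [2, 0, 2, 0, 0]

t=0: δ = [7.812e-02, 3.125e-02, 9.375e-02]  (obs o_0=4)
t=1: δ = [8.789e-03, 4.395e-03, 3.662e-03]  ψ = [2, 2, 0]  (obs o_1=2)
t=2: δ = [4.120e-04, 2.747e-04, 8.240e-04]  ψ = [0, 0, 0]  (obs o_2=0)
t=3: δ = [7.725e-05, 3.862e-05, 2.575e-05]  ψ = [2, 2, 2]  (obs o_3=2)
t=4: δ = [7.242e-06, 2.414e-06, 3.621e-06]  ψ = [0, 0, 0]  (obs o_4=2)
backtrack: best end state = 0; path = [2, 0, 2, 0, 0]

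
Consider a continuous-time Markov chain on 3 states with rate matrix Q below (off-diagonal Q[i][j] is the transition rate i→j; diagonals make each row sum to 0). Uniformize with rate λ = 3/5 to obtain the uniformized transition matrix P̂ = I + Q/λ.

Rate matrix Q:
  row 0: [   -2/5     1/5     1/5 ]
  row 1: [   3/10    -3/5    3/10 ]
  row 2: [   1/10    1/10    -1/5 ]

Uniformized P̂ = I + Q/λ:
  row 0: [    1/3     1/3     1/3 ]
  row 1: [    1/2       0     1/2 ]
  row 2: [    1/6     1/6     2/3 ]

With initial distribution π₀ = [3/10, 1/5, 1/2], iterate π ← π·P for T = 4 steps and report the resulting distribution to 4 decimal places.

π = [0.2729, 0.1819, 0.5451]

t=0: π = [0.3000, 0.2000, 0.5000]
t=1: π = [0.2833, 0.1833, 0.5333]
t=2: π = [0.2750, 0.1833, 0.5417]
t=3: π = [0.2736, 0.1819, 0.5444]
t=4: π = [0.2729, 0.1819, 0.5451]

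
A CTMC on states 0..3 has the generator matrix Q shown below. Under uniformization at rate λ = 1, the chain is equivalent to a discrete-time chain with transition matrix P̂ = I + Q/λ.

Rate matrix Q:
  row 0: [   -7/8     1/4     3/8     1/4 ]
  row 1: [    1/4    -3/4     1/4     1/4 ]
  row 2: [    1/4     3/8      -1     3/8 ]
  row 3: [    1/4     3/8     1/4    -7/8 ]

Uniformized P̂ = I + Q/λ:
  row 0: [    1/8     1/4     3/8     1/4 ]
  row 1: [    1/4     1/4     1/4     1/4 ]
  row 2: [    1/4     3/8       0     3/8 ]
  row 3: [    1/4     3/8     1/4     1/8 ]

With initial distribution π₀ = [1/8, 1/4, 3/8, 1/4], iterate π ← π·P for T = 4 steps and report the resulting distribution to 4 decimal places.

π = [0.2222, 0.3085, 0.2232, 0.2461]

t=0: π = [0.1250, 0.2500, 0.3750, 0.2500]
t=1: π = [0.2344, 0.3281, 0.1719, 0.2656]
t=2: π = [0.2207, 0.3047, 0.2363, 0.2383]
t=3: π = [0.2224, 0.3093, 0.2185, 0.2498]
t=4: π = [0.2222, 0.3085, 0.2232, 0.2461]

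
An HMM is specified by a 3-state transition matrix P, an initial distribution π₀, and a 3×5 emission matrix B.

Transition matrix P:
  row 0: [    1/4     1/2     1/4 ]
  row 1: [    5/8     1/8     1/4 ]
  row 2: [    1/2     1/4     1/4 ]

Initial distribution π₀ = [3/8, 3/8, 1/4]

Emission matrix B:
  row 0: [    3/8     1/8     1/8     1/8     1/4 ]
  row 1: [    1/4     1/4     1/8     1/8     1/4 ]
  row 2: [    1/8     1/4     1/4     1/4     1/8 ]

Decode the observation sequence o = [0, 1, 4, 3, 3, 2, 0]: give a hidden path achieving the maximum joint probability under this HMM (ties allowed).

path = [0, 1, 0, 1, 0, 1, 0]

t=0: δ = [1.406e-01, 9.375e-02, 3.125e-02]  (obs o_0=0)
t=1: δ = [7.324e-03, 1.758e-02, 8.789e-03]  ψ = [1, 0, 0]  (obs o_1=1)
t=2: δ = [2.747e-03, 9.155e-04, 5.493e-04]  ψ = [1, 0, 1]  (obs o_2=4)
t=3: δ = [8.583e-05, 1.717e-04, 1.717e-04]  ψ = [0, 0, 0]  (obs o_3=3)
t=4: δ = [1.341e-05, 5.364e-06, 1.073e-05]  ψ = [1, 0, 1]  (obs o_4=3)
t=5: δ = [6.706e-07, 8.382e-07, 8.382e-07]  ψ = [2, 0, 0]  (obs o_5=2)
t=6: δ = [1.965e-07, 8.382e-08, 2.619e-08]  ψ = [1, 0, 1]  (obs o_6=0)
backtrack: best end state = 0; path = [0, 1, 0, 1, 0, 1, 0]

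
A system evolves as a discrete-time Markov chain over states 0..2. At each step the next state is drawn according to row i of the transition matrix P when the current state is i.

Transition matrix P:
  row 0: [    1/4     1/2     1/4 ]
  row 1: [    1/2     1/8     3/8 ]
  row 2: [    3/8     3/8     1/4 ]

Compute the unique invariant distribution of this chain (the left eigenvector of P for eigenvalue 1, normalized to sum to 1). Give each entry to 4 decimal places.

π = [0.3708, 0.3371, 0.2921]

Balance equations π_j = Σ_i π_i·P[i][j]:
  π_0 = 1/4·π_0 + 1/2·π_1 + 3/8·π_2
  π_1 = 1/2·π_0 + 1/8·π_1 + 3/8·π_2
  normalize: π_0 + π_1 + π_2 = 1
Solving the linear system gives exactly π = [33/89, 30/89, 26/89].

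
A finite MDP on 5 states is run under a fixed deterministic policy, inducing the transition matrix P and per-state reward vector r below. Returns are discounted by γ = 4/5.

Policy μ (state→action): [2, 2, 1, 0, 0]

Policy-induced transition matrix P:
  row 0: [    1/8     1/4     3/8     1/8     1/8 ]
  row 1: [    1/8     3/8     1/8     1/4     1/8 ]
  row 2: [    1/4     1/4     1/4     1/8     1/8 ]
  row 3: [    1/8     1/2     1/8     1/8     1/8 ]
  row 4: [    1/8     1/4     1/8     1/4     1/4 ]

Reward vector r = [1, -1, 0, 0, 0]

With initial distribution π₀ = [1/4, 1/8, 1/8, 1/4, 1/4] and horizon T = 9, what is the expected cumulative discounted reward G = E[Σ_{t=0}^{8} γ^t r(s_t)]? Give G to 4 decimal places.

t=0: π = [0.2500, 0.1250, 0.1250, 0.2500, 0.2500], E[r] = 0.1250, γ^t·E[r] = 0.125000, running G = 0.125000
t=1: π = [0.1406, 0.3281, 0.2031, 0.1719, 0.1563], E[r] = -0.1875, γ^t·E[r] = -0.150000, running G = -0.025000
t=2: π = [0.1504, 0.3340, 0.1855, 0.1855, 0.1445], E[r] = -0.1836, γ^t·E[r] = -0.117500, running G = -0.142500
t=3: π = [0.1482, 0.3381, 0.1858, 0.1848, 0.1431], E[r] = -0.1899, γ^t·E[r] = -0.097250, running G = -0.239750
t=4: π = [0.1482, 0.3385, 0.1853, 0.1852, 0.1429], E[r] = -0.1902, γ^t·E[r] = -0.077925, running G = -0.317675
t=5: π = [0.1482, 0.3386, 0.1852, 0.1852, 0.1429], E[r] = -0.1904, γ^t·E[r] = -0.062403, running G = -0.380078
t=6: π = [0.1482, 0.3386, 0.1852, 0.1852, 0.1429], E[r] = -0.1905, γ^t·E[r] = -0.049929, running G = -0.430007
t=7: π = [0.1481, 0.3386, 0.1852, 0.1852, 0.1429], E[r] = -0.1905, γ^t·E[r] = -0.039945, running G = -0.469952
t=8: π = [0.1481, 0.3386, 0.1852, 0.1852, 0.1429], E[r] = -0.1905, γ^t·E[r] = -0.031956, running G = -0.501908

G = -0.5019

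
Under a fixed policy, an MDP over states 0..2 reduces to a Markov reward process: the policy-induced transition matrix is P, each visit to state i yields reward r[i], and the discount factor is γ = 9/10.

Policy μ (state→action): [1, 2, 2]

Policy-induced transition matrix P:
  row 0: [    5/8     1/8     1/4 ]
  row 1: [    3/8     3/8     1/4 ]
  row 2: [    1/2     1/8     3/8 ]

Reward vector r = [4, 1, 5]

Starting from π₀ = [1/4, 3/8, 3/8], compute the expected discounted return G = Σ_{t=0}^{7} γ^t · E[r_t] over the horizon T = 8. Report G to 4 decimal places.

t=0: π = [0.2500, 0.3750, 0.3750], E[r] = 3.2500, γ^t·E[r] = 3.250000, running G = 3.250000
t=1: π = [0.4844, 0.2188, 0.2969], E[r] = 3.6406, γ^t·E[r] = 3.276563, running G = 6.526563
t=2: π = [0.5332, 0.1797, 0.2871], E[r] = 3.7480, γ^t·E[r] = 3.035918, running G = 9.562480
t=3: π = [0.5442, 0.1699, 0.2859], E[r] = 3.7761, γ^t·E[r] = 2.752794, running G = 12.315274
t=4: π = [0.5468, 0.1675, 0.2857], E[r] = 3.7833, γ^t·E[r] = 2.482220, running G = 14.797494
t=5: π = [0.5474, 0.1669, 0.2857], E[r] = 3.7851, γ^t·E[r] = 2.235068, running G = 17.032561
t=6: π = [0.5476, 0.1667, 0.2857], E[r] = 3.7856, γ^t·E[r] = 2.011803, running G = 19.044364
t=7: π = [0.5476, 0.1667, 0.2857], E[r] = 3.7857, γ^t·E[r] = 1.810677, running G = 20.855041

G = 20.8550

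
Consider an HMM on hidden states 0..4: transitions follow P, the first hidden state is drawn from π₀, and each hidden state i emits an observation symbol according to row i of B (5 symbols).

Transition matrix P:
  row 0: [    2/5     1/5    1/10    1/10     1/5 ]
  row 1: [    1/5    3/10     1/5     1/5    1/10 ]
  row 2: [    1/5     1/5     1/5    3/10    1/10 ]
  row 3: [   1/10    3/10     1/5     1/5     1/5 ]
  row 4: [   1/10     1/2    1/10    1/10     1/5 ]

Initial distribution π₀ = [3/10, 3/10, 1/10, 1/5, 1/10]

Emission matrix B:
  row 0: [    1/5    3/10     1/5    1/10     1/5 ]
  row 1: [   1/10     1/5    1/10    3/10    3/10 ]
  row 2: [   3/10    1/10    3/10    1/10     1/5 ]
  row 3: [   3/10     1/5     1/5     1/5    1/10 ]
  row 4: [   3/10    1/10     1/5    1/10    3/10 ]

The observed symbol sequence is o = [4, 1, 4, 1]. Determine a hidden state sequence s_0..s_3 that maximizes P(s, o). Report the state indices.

t=0: δ = [6.000e-02, 9.000e-02, 2.000e-02, 2.000e-02, 3.000e-02]  (obs o_0=4)
t=1: δ = [7.200e-03, 5.400e-03, 1.800e-03, 3.600e-03, 1.200e-03]  ψ = [0, 1, 1, 1, 0]  (obs o_1=1)
t=2: δ = [5.760e-04, 4.860e-04, 2.160e-04, 1.080e-04, 4.320e-04]  ψ = [0, 1, 1, 1, 0]  (obs o_2=4)
t=3: δ = [6.912e-05, 4.320e-05, 9.720e-06, 1.944e-05, 1.152e-05]  ψ = [0, 4, 1, 1, 0]  (obs o_3=1)
backtrack: best end state = 0; path = [0, 0, 0, 0]

path = [0, 0, 0, 0]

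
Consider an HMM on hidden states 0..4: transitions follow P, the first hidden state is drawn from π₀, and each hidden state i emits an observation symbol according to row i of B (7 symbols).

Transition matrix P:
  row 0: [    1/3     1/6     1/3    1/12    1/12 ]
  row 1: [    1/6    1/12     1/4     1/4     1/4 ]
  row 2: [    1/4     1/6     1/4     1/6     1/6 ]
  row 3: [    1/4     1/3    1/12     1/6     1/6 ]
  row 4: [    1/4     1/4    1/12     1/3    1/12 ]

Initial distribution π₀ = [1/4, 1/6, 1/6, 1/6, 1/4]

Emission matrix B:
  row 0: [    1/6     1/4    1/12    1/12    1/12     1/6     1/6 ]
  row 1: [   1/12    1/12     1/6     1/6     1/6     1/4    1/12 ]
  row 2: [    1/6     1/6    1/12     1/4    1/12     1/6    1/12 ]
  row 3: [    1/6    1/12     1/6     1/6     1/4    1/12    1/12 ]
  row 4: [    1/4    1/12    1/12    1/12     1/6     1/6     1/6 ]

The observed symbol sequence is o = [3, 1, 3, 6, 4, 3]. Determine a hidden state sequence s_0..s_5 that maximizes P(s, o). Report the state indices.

t=0: δ = [2.083e-02, 2.778e-02, 4.167e-02, 2.778e-02, 2.083e-02]  (obs o_0=3)
t=1: δ = [2.604e-03, 7.716e-04, 1.736e-03, 5.787e-04, 5.787e-04]  ψ = [2, 3, 2, 1, 1]  (obs o_1=1)
t=2: δ = [7.234e-05, 7.234e-05, 2.170e-04, 4.823e-05, 2.411e-05]  ψ = [0, 0, 0, 2, 2]  (obs o_2=3)
t=3: δ = [9.042e-06, 3.014e-06, 4.521e-06, 3.014e-06, 6.028e-06]  ψ = [2, 2, 2, 2, 2]  (obs o_3=6)
t=4: δ = [2.512e-07, 2.512e-07, 2.512e-07, 5.023e-07, 1.256e-07]  ψ = [0, 0, 0, 4, 0]  (obs o_4=4)
t=5: δ = [1.047e-08, 2.791e-08, 2.093e-08, 1.395e-08, 6.977e-09]  ψ = [3, 3, 0, 3, 3]  (obs o_5=3)
backtrack: best end state = 1; path = [2, 0, 2, 4, 3, 1]

path = [2, 0, 2, 4, 3, 1]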